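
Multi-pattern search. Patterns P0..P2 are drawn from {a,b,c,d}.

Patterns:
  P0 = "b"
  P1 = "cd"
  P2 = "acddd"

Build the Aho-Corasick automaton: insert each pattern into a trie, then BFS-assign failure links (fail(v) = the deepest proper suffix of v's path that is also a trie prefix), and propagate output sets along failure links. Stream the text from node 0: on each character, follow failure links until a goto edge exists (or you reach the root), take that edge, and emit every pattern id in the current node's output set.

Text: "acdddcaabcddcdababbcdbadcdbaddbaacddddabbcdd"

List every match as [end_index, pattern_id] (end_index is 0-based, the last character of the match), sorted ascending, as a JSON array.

Construct AC machine:
Trie nodes:
  n0 'ε': a→4 b→1 c→2
  n1 'b': ·  ←P0
  n2 'c': d→3
  n3 'cd': ·  ←P1
  n4 'a': c→5
  n5 'ac': d→6
  n6 'acd': d→7
  n7 'acdd': d→8
  n8 'acddd': ·  ←P2

BFS fail/out derivation:
  fail(1) 'b': from fail(0)=0 chase 'b': 0 ⇒ 0;  out={0}∪out(0)={0}
  fail(2) 'c': from fail(0)=0 chase 'c': 0 ⇒ 0;  out=∅∪out(0)=∅
  fail(4) 'a': from fail(0)=0 chase 'a': 0 ⇒ 0;  out=∅∪out(0)=∅
  fail(3) 'cd': from fail(2)=0 chase 'd': 0 ⇒ 0;  out={1}∪out(0)={1}
  fail(5) 'ac': from fail(4)=0 chase 'c': 0 ⇒ 2;  out=∅∪out(2)=∅
  fail(6) 'acd': from fail(5)=2 chase 'd': 2 ⇒ 3;  out=∅∪out(3)={1}
  fail(7) 'acdd': from fail(6)=3 chase 'd': 3→0 ⇒ 0;  out=∅∪out(0)=∅
  fail(8) 'acddd': from fail(7)=0 chase 'd': 0 ⇒ 0;  out={2}∪out(0)={2}

Text stream:
pos 0 'a': at 4
pos 1 'c': at 5
pos 2 'd': at 6  emit P1@[1:2]
pos 3 'd': at 7
pos 4 'd': at 8  emit P2@[0:4]
pos 5 'c': at 2 ·f
pos 6 'a': at 4 ·f
pos 7 'a': at 4 ·f
pos 8 'b': at 1 ·f  emit P0@[8:8]
pos 9 'c': at 2 ·f
pos 10 'd': at 3  emit P1@[9:10]
pos 11 'd': at 0 ·f
pos 12 'c': at 2
pos 13 'd': at 3  emit P1@[12:13]
pos 14 'a': at 4 ·f
pos 15 'b': at 1 ·f  emit P0@[15:15]
pos 16 'a': at 4 ·f
pos 17 'b': at 1 ·f  emit P0@[17:17]
pos 18 'b': at 1 ·f  emit P0@[18:18]
pos 19 'c': at 2 ·f
pos 20 'd': at 3  emit P1@[19:20]
pos 21 'b': at 1 ·f  emit P0@[21:21]
pos 22 'a': at 4 ·f
pos 23 'd': at 0 ·f
pos 24 'c': at 2
pos 25 'd': at 3  emit P1@[24:25]
pos 26 'b': at 1 ·f  emit P0@[26:26]
pos 27 'a': at 4 ·f
pos 28 'd': at 0 ·f
pos 29 'd': at 0
pos 30 'b': at 1  emit P0@[30:30]
pos 31 'a': at 4 ·f
pos 32 'a': at 4 ·f
pos 33 'c': at 5
pos 34 'd': at 6  emit P1@[33:34]
pos 35 'd': at 7
pos 36 'd': at 8  emit P2@[32:36]
pos 37 'd': at 0 ·f
pos 38 'a': at 4
pos 39 'b': at 1 ·f  emit P0@[39:39]
pos 40 'b': at 1 ·f  emit P0@[40:40]
pos 41 'c': at 2 ·f
pos 42 'd': at 3  emit P1@[41:42]
pos 43 'd': at 0 ·f

Matches: [[2,1],[4,2],[8,0],[10,1],[13,1],[15,0],[17,0],[18,0],[20,1],[21,0],[25,1],[26,0],[30,0],[34,1],[36,2],[39,0],[40,0],[42,1]]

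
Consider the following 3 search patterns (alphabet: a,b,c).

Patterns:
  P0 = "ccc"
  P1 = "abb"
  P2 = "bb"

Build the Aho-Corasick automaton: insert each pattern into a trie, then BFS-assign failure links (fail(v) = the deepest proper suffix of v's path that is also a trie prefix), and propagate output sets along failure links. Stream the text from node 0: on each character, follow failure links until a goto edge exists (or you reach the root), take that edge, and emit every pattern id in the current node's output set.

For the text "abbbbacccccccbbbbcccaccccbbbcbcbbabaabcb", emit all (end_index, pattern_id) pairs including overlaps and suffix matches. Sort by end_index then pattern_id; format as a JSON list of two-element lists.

Build:
Trie (insert patterns):
  0='ε' goto a→4 b→7 c→1
  1='c' goto c→2
  2='cc' goto c→3
  3='ccc' goto ·  ←P0
  4='a' goto b→5
  5='ab' goto b→6
  6='abb' goto ·  ←P1
  7='b' goto b→8
  8='bb' goto ·  ←P2

BFS fail/out derivation:
  fail(1) 'c': from fail(0)=0 chase 'c': 0 ⇒ 0;  out=∅∪out(0)=∅
  fail(4) 'a': from fail(0)=0 chase 'a': 0 ⇒ 0;  out=∅∪out(0)=∅
  fail(7) 'b': from fail(0)=0 chase 'b': 0 ⇒ 0;  out=∅∪out(0)=∅
  fail(2) 'cc': from fail(1)=0 chase 'c': 0 ⇒ 1;  out=∅∪out(1)=∅
  fail(5) 'ab': from fail(4)=0 chase 'b': 0 ⇒ 7;  out=∅∪out(7)=∅
  fail(8) 'bb': from fail(7)=0 chase 'b': 0 ⇒ 7;  out={2}∪out(7)={2}
  fail(3) 'ccc': from fail(2)=1 chase 'c': 1 ⇒ 2;  out={0}∪out(2)={0}
  fail(6) 'abb': from fail(5)=7 chase 'b': 7 ⇒ 8;  out={1}∪out(8)={1,2}

Run:
i=0 'a': node 0→4
i=1 'b': node 4→5
i=2 'b': node 5→6  → match P1@[0:2],P2@[1:2]
i=3 'b': node 6→8 (fail-walked)  → match P2@[2:3]
i=4 'b': node 8→8 (fail-walked)  → match P2@[3:4]
i=5 'a': node 8→4 (fail-walked)
i=6 'c': node 4→1 (fail-walked)
i=7 'c': node 1→2
i=8 'c': node 2→3  → match P0@[6:8]
i=9 'c': node 3→3 (fail-walked)  → match P0@[7:9]
i=10 'c': node 3→3 (fail-walked)  → match P0@[8:10]
i=11 'c': node 3→3 (fail-walked)  → match P0@[9:11]
i=12 'c': node 3→3 (fail-walked)  → match P0@[10:12]
i=13 'b': node 3→7 (fail-walked)
i=14 'b': node 7→8  → match P2@[13:14]
i=15 'b': node 8→8 (fail-walked)  → match P2@[14:15]
i=16 'b': node 8→8 (fail-walked)  → match P2@[15:16]
i=17 'c': node 8→1 (fail-walked)
i=18 'c': node 1→2
i=19 'c': node 2→3  → match P0@[17:19]
i=20 'a': node 3→4 (fail-walked)
i=21 'c': node 4→1 (fail-walked)
i=22 'c': node 1→2
i=23 'c': node 2→3  → match P0@[21:23]
i=24 'c': node 3→3 (fail-walked)  → match P0@[22:24]
i=25 'b': node 3→7 (fail-walked)
i=26 'b': node 7→8  → match P2@[25:26]
i=27 'b': node 8→8 (fail-walked)  → match P2@[26:27]
i=28 'c': node 8→1 (fail-walked)
i=29 'b': node 1→7 (fail-walked)
i=30 'c': node 7→1 (fail-walked)
i=31 'b': node 1→7 (fail-walked)
i=32 'b': node 7→8  → match P2@[31:32]
i=33 'a': node 8→4 (fail-walked)
i=34 'b': node 4→5
i=35 'a': node 5→4 (fail-walked)
i=36 'a': node 4→4 (fail-walked)
i=37 'b': node 4→5
i=38 'c': node 5→1 (fail-walked)
i=39 'b': node 1→7 (fail-walked)

All matches (sorted): [[2,1],[2,2],[3,2],[4,2],[8,0],[9,0],[10,0],[11,0],[12,0],[14,2],[15,2],[16,2],[19,0],[23,0],[24,0],[26,2],[27,2],[32,2]]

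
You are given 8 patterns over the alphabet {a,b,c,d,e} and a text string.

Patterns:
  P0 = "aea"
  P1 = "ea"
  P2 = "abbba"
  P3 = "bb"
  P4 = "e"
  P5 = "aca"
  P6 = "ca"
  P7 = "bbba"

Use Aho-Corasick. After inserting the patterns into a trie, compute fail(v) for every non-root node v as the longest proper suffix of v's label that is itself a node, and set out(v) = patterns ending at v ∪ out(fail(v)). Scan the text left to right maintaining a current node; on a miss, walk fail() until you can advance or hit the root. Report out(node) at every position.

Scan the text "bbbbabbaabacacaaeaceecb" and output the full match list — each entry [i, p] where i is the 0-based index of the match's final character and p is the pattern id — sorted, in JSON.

Build:
Trie (insert patterns):
  n0 'ε': a→1 b→10 c→14 e→4
  n1 'a': b→6 c→12 e→2
  n2 'ae': a→3
  n3 'aea': ·  ←P0
  n4 'e': a→5  ←P4
  n5 'ea': ·  ←P1
  n6 'ab': b→7
  n7 'abb': b→8
  n8 'abbb': a→9
  n9 'abbba': ·  ←P2
  n10 'b': b→11
  n11 'bb': b→16  ←P3
  n12 'ac': a→13
  n13 'aca': ·  ←P5
  n14 'c': a→15
  n15 'ca': ·  ←P6
  n16 'bbb': a→17
  n17 'bbba': ·  ←P7

Failure links (BFS by depth):
  n1('a'): parent n0 fail=0; on 'a' 0 → fail=0;  out ∅∪∅=∅
  n4('e'): parent n0 fail=0; on 'e' 0 → fail=0;  out {4}∪∅={4}
  n10('b'): parent n0 fail=0; on 'b' 0 → fail=0;  out ∅∪∅=∅
  n14('c'): parent n0 fail=0; on 'c' 0 → fail=0;  out ∅∪∅=∅
  n2('ae'): parent n1 fail=0; on 'e' 0 → fail=4;  out ∅∪{4}={4}
  n5('ea'): parent n4 fail=0; on 'a' 0 → fail=1;  out {1}∪∅={1}
  n6('ab'): parent n1 fail=0; on 'b' 0 → fail=10;  out ∅∪∅=∅
  n11('bb'): parent n10 fail=0; on 'b' 0 → fail=10;  out {3}∪∅={3}
  n12('ac'): parent n1 fail=0; on 'c' 0 → fail=14;  out ∅∪∅=∅
  n15('ca'): parent n14 fail=0; on 'a' 0 → fail=1;  out {6}∪∅={6}
  n3('aea'): parent n2 fail=4; on 'a' 4 → fail=5;  out {0}∪{1}={0,1}
  n7('abb'): parent n6 fail=10; on 'b' 10 → fail=11;  out ∅∪{3}={3}
  n13('aca'): parent n12 fail=14; on 'a' 14 → fail=15;  out {5}∪{6}={5,6}
  n16('bbb'): parent n11 fail=10; on 'b' 10 → fail=11;  out ∅∪{3}={3}
  n8('abbb'): parent n7 fail=11; on 'b' 11 → fail=16;  out ∅∪{3}={3}
  n17('bbba'): parent n16 fail=11; on 'a' 11→10→0 → fail=1;  out {7}∪∅={7}
  n9('abbba'): parent n8 fail=16; on 'a' 16 → fail=17;  out {2}∪{7}={2,7}

Scan:
pos 0 'b': at 10
pos 1 'b': at 11  → match P3@[0:1]
pos 2 'b': at 16  → match P3@[1:2]
pos 3 'b': at 16 (fail-walked)  → match P3@[2:3]
pos 4 'a': at 17  → match P7@[1:4]
pos 5 'b': at 6 (fail-walked)
pos 6 'b': at 7  → match P3@[5:6]
pos 7 'a': at 1 (fail-walked)
pos 8 'a': at 1 (fail-walked)
pos 9 'b': at 6
pos 10 'a': at 1 (fail-walked)
pos 11 'c': at 12
pos 12 'a': at 13  → match P5@[10:12],P6@[11:12]
pos 13 'c': at 12 (fail-walked)
pos 14 'a': at 13  → match P5@[12:14],P6@[13:14]
pos 15 'a': at 1 (fail-walked)
pos 16 'e': at 2  → match P4@[16:16]
pos 17 'a': at 3  → match P0@[15:17],P1@[16:17]
pos 18 'c': at 12 (fail-walked)
pos 19 'e': at 4 (fail-walked)  → match P4@[19:19]
pos 20 'e': at 4 (fail-walked)  → match P4@[20:20]
pos 21 'c': at 14 (fail-walked)
pos 22 'b': at 10 (fail-walked)

All matches (sorted): [[1,3],[2,3],[3,3],[4,7],[6,3],[12,5],[12,6],[14,5],[14,6],[16,4],[17,0],[17,1],[19,4],[20,4]]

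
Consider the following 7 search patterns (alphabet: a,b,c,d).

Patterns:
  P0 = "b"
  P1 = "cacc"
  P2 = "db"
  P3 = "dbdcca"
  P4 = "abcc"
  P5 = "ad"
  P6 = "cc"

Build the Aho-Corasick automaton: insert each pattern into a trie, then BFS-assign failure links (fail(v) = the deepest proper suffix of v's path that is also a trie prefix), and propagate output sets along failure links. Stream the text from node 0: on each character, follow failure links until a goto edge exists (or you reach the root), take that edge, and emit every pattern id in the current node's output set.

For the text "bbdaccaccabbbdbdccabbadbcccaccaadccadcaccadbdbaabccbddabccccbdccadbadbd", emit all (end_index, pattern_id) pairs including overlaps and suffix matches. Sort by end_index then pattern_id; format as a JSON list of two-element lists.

Construct AC machine:
Trie (insert patterns):
  0='ε' goto a→12 b→1 c→2 d→6
  1='b' goto ·  [P0 ends]
  2='c' goto a→3 c→17
  3='ca' goto c→4
  4='cac' goto c→5
  5='cacc' goto ·  [P1 ends]
  6='d' goto b→7
  7='db' goto d→8  [P2 ends]
  8='dbd' goto c→9
  9='dbdc' goto c→10
  10='dbdcc' goto a→11
  11='dbdcca' goto ·  [P3 ends]
  12='a' goto b→13 d→16
  13='ab' goto c→14
  14='abc' goto c→15
  15='abcc' goto ·  [P4 ends]
  16='ad' goto ·  [P5 ends]
  17='cc' goto ·  [P6 ends]

Failure links (BFS by depth):
  fail(1) 'b': from fail(0)=0 chase 'b': 0 ⇒ 0;  out={0}∪out(0)={0}
  fail(2) 'c': from fail(0)=0 chase 'c': 0 ⇒ 0;  out=∅∪out(0)=∅
  fail(6) 'd': from fail(0)=0 chase 'd': 0 ⇒ 0;  out=∅∪out(0)=∅
  fail(12) 'a': from fail(0)=0 chase 'a': 0 ⇒ 0;  out=∅∪out(0)=∅
  fail(3) 'ca': from fail(2)=0 chase 'a': 0 ⇒ 12;  out=∅∪out(12)=∅
  fail(7) 'db': from fail(6)=0 chase 'b': 0 ⇒ 1;  out={2}∪out(1)={0,2}
  fail(13) 'ab': from fail(12)=0 chase 'b': 0 ⇒ 1;  out=∅∪out(1)={0}
  fail(16) 'ad': from fail(12)=0 chase 'd': 0 ⇒ 6;  out={5}∪out(6)={5}
  fail(17) 'cc': from fail(2)=0 chase 'c': 0 ⇒ 2;  out={6}∪out(2)={6}
  fail(4) 'cac': from fail(3)=12 chase 'c': 12→0 ⇒ 2;  out=∅∪out(2)=∅
  fail(8) 'dbd': from fail(7)=1 chase 'd': 1→0 ⇒ 6;  out=∅∪out(6)=∅
  fail(14) 'abc': from fail(13)=1 chase 'c': 1→0 ⇒ 2;  out=∅∪out(2)=∅
  fail(5) 'cacc': from fail(4)=2 chase 'c': 2 ⇒ 17;  out={1}∪out(17)={1,6}
  fail(9) 'dbdc': from fail(8)=6 chase 'c': 6→0 ⇒ 2;  out=∅∪out(2)=∅
  fail(15) 'abcc': from fail(14)=2 chase 'c': 2 ⇒ 17;  out={4}∪out(17)={4,6}
  fail(10) 'dbdcc': from fail(9)=2 chase 'c': 2 ⇒ 17;  out=∅∪out(17)={6}
  fail(11) 'dbdcca': from fail(10)=17 chase 'a': 17→2 ⇒ 3;  out={3}∪out(3)={3}

Scan:
pos 0 'b': at 1  emit P0@[0:0]
pos 1 'b': at 1 ·f  emit P0@[1:1]
pos 2 'd': at 6 ·f
pos 3 'a': at 12 ·f
pos 4 'c': at 2 ·f
pos 5 'c': at 17  emit P6@[4:5]
pos 6 'a': at 3 ·f
pos 7 'c': at 4
pos 8 'c': at 5  emit P1@[5:8],P6@[7:8]
pos 9 'a': at 3 ·f
pos 10 'b': at 13 ·f  emit P0@[10:10]
pos 11 'b': at 1 ·f  emit P0@[11:11]
pos 12 'b': at 1 ·f  emit P0@[12:12]
pos 13 'd': at 6 ·f
pos 14 'b': at 7  emit P0@[14:14],P2@[13:14]
pos 15 'd': at 8
pos 16 'c': at 9
pos 17 'c': at 10  emit P6@[16:17]
pos 18 'a': at 11  emit P3@[13:18]
pos 19 'b': at 13 ·f  emit P0@[19:19]
pos 20 'b': at 1 ·f  emit P0@[20:20]
pos 21 'a': at 12 ·f
pos 22 'd': at 16  emit P5@[21:22]
pos 23 'b': at 7 ·f  emit P0@[23:23],P2@[22:23]
pos 24 'c': at 2 ·f
pos 25 'c': at 17  emit P6@[24:25]
pos 26 'c': at 17 ·f  emit P6@[25:26]
pos 27 'a': at 3 ·f
pos 28 'c': at 4
pos 29 'c': at 5  emit P1@[26:29],P6@[28:29]
pos 30 'a': at 3 ·f
pos 31 'a': at 12 ·f
pos 32 'd': at 16  emit P5@[31:32]
pos 33 'c': at 2 ·f
pos 34 'c': at 17  emit P6@[33:34]
pos 35 'a': at 3 ·f
pos 36 'd': at 16 ·f  emit P5@[35:36]
pos 37 'c': at 2 ·f
pos 38 'a': at 3
pos 39 'c': at 4
pos 40 'c': at 5  emit P1@[37:40],P6@[39:40]
pos 41 'a': at 3 ·f
pos 42 'd': at 16 ·f  emit P5@[41:42]
pos 43 'b': at 7 ·f  emit P0@[43:43],P2@[42:43]
pos 44 'd': at 8
pos 45 'b': at 7 ·f  emit P0@[45:45],P2@[44:45]
pos 46 'a': at 12 ·f
pos 47 'a': at 12 ·f
pos 48 'b': at 13  emit P0@[48:48]
pos 49 'c': at 14
pos 50 'c': at 15  emit P4@[47:50],P6@[49:50]
pos 51 'b': at 1 ·f  emit P0@[51:51]
pos 52 'd': at 6 ·f
pos 53 'd': at 6 ·f
pos 54 'a': at 12 ·f
pos 55 'b': at 13  emit P0@[55:55]
pos 56 'c': at 14
pos 57 'c': at 15  emit P4@[54:57],P6@[56:57]
pos 58 'c': at 17 ·f  emit P6@[57:58]
pos 59 'c': at 17 ·f  emit P6@[58:59]
pos 60 'b': at 1 ·f  emit P0@[60:60]
pos 61 'd': at 6 ·f
pos 62 'c': at 2 ·f
pos 63 'c': at 17  emit P6@[62:63]
pos 64 'a': at 3 ·f
pos 65 'd': at 16 ·f  emit P5@[64:65]
pos 66 'b': at 7 ·f  emit P0@[66:66],P2@[65:66]
pos 67 'a': at 12 ·f
pos 68 'd': at 16  emit P5@[67:68]
pos 69 'b': at 7 ·f  emit P0@[69:69],P2@[68:69]
pos 70 'd': at 8

All matches (sorted): [[0,0],[1,0],[5,6],[8,1],[8,6],[10,0],[11,0],[12,0],[14,0],[14,2],[17,6],[18,3],[19,0],[20,0],[22,5],[23,0],[23,2],[25,6],[26,6],[29,1],[29,6],[32,5],[34,6],[36,5],[40,1],[40,6],[42,5],[43,0],[43,2],[45,0],[45,2],[48,0],[50,4],[50,6],[51,0],[55,0],[57,4],[57,6],[58,6],[59,6],[60,0],[63,6],[65,5],[66,0],[66,2],[68,5],[69,0],[69,2]]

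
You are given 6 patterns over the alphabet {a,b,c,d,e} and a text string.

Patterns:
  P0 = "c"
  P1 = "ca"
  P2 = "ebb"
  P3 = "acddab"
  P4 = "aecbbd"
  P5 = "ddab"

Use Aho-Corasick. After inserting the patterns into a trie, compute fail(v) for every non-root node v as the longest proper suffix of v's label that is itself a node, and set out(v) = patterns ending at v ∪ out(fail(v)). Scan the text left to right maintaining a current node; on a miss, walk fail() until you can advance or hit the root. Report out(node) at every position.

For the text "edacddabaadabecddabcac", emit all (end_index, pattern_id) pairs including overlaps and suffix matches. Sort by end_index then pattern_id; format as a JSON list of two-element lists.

Construct AC machine:
Trie nodes:
  0='ε' goto a→6 c→1 d→17 e→3
  1='c' goto a→2  ←P0
  2='ca' goto ·  ←P1
  3='e' goto b→4
  4='eb' goto b→5
  5='ebb' goto ·  ←P2
  6='a' goto c→7 e→12
  7='ac' goto d→8
  8='acd' goto d→9
  9='acdd' goto a→10
  10='acdda' goto b→11
  11='acddab' goto ·  ←P3
  12='ae' goto c→13
  13='aec' goto b→14
  14='aecb' goto b→15
  15='aecbb' goto d→16
  16='aecbbd' goto ·  ←P4
  17='d' goto d→18
  18='dd' goto a→19
  19='dda' goto b→20
  20='ddab' goto ·  ←P5

BFS fail/out derivation:
  n1('c'): parent n0 fail=0; on 'c' 0 → fail=0;  out {0}∪∅={0}
  n3('e'): parent n0 fail=0; on 'e' 0 → fail=0;  out ∅∪∅=∅
  n6('a'): parent n0 fail=0; on 'a' 0 → fail=0;  out ∅∪∅=∅
  n17('d'): parent n0 fail=0; on 'd' 0 → fail=0;  out ∅∪∅=∅
  n2('ca'): parent n1 fail=0; on 'a' 0 → fail=6;  out {1}∪∅={1}
  n4('eb'): parent n3 fail=0; on 'b' 0 → fail=0;  out ∅∪∅=∅
  n7('ac'): parent n6 fail=0; on 'c' 0 → fail=1;  out ∅∪{0}={0}
  n12('ae'): parent n6 fail=0; on 'e' 0 → fail=3;  out ∅∪∅=∅
  n18('dd'): parent n17 fail=0; on 'd' 0 → fail=17;  out ∅∪∅=∅
  n5('ebb'): parent n4 fail=0; on 'b' 0 → fail=0;  out {2}∪∅={2}
  n8('acd'): parent n7 fail=1; on 'd' 1→0 → fail=17;  out ∅∪∅=∅
  n13('aec'): parent n12 fail=3; on 'c' 3→0 → fail=1;  out ∅∪{0}={0}
  n19('dda'): parent n18 fail=17; on 'a' 17→0 → fail=6;  out ∅∪∅=∅
  n9('acdd'): parent n8 fail=17; on 'd' 17 → fail=18;  out ∅∪∅=∅
  n14('aecb'): parent n13 fail=1; on 'b' 1→0 → fail=0;  out ∅∪∅=∅
  n20('ddab'): parent n19 fail=6; on 'b' 6→0 → fail=0;  out {5}∪∅={5}
  n10('acdda'): parent n9 fail=18; on 'a' 18 → fail=19;  out ∅∪∅=∅
  n15('aecbb'): parent n14 fail=0; on 'b' 0 → fail=0;  out ∅∪∅=∅
  n11('acddab'): parent n10 fail=19; on 'b' 19 → fail=20;  out {3}∪{5}={3,5}
  n16('aecbbd'): parent n15 fail=0; on 'd' 0 → fail=17;  out {4}∪∅={4}

Run:
pos 0 'e': at 3
pos 1 'd': at 17 (fail-walked)
pos 2 'a': at 6 (fail-walked)
pos 3 'c': at 7  emit P0@[3:3]
pos 4 'd': at 8
pos 5 'd': at 9
pos 6 'a': at 10
pos 7 'b': at 11  emit P3@[2:7],P5@[4:7]
pos 8 'a': at 6 (fail-walked)
pos 9 'a': at 6 (fail-walked)
pos 10 'd': at 17 (fail-walked)
pos 11 'a': at 6 (fail-walked)
pos 12 'b': at 0 (fail-walked)
pos 13 'e': at 3
pos 14 'c': at 1 (fail-walked)  emit P0@[14:14]
pos 15 'd': at 17 (fail-walked)
pos 16 'd': at 18
pos 17 'a': at 19
pos 18 'b': at 20  emit P5@[15:18]
pos 19 'c': at 1 (fail-walked)  emit P0@[19:19]
pos 20 'a': at 2  emit P1@[19:20]
pos 21 'c': at 7 (fail-walked)  emit P0@[21:21]

Result: [[3,0],[7,3],[7,5],[14,0],[18,5],[19,0],[20,1],[21,0]]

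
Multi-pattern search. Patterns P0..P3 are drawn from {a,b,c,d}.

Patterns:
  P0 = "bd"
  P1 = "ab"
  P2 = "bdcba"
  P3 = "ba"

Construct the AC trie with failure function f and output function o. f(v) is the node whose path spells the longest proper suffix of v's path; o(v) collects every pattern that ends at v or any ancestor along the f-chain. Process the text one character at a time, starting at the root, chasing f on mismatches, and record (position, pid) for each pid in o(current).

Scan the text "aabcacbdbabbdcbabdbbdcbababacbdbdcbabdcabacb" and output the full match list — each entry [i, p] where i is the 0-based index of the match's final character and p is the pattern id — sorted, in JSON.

Build:
Trie nodes:
  0='ε' goto a→3 b→1
  1='b' goto a→8 d→2
  2='bd' goto c→5  ←P0
  3='a' goto b→4
  4='ab' goto ·  ←P1
  5='bdc' goto b→6
  6='bdcb' goto a→7
  7='bdcba' goto ·  ←P2
  8='ba' goto ·  ←P3

Failure links (BFS by depth):
  fail(1) 'b': from fail(0)=0 chase 'b': 0 ⇒ 0;  out=∅∪out(0)=∅
  fail(3) 'a': from fail(0)=0 chase 'a': 0 ⇒ 0;  out=∅∪out(0)=∅
  fail(2) 'bd': from fail(1)=0 chase 'd': 0 ⇒ 0;  out={0}∪out(0)={0}
  fail(4) 'ab': from fail(3)=0 chase 'b': 0 ⇒ 1;  out={1}∪out(1)={1}
  fail(8) 'ba': from fail(1)=0 chase 'a': 0 ⇒ 3;  out={3}∪out(3)={3}
  fail(5) 'bdc': from fail(2)=0 chase 'c': 0 ⇒ 0;  out=∅∪out(0)=∅
  fail(6) 'bdcb': from fail(5)=0 chase 'b': 0 ⇒ 1;  out=∅∪out(1)=∅
  fail(7) 'bdcba': from fail(6)=1 chase 'a': 1 ⇒ 8;  out={2}∪out(8)={2,3}

Text stream:
pos 0 'a': at 3
pos 1 'a': at 3 (via fail)
pos 2 'b': at 4  → match P1@[1:2]
pos 3 'c': at 0 (via fail)
pos 4 'a': at 3
pos 5 'c': at 0 (via fail)
pos 6 'b': at 1
pos 7 'd': at 2  → match P0@[6:7]
pos 8 'b': at 1 (via fail)
pos 9 'a': at 8  → match P3@[8:9]
pos 10 'b': at 4 (via fail)  → match P1@[9:10]
pos 11 'b': at 1 (via fail)
pos 12 'd': at 2  → match P0@[11:12]
pos 13 'c': at 5
pos 14 'b': at 6
pos 15 'a': at 7  → match P2@[11:15],P3@[14:15]
pos 16 'b': at 4 (via fail)  → match P1@[15:16]
pos 17 'd': at 2 (via fail)  → match P0@[16:17]
pos 18 'b': at 1 (via fail)
pos 19 'b': at 1 (via fail)
pos 20 'd': at 2  → match P0@[19:20]
pos 21 'c': at 5
pos 22 'b': at 6
pos 23 'a': at 7  → match P2@[19:23],P3@[22:23]
pos 24 'b': at 4 (via fail)  → match P1@[23:24]
pos 25 'a': at 8 (via fail)  → match P3@[24:25]
pos 26 'b': at 4 (via fail)  → match P1@[25:26]
pos 27 'a': at 8 (via fail)  → match P3@[26:27]
pos 28 'c': at 0 (via fail)
pos 29 'b': at 1
pos 30 'd': at 2  → match P0@[29:30]
pos 31 'b': at 1 (via fail)
pos 32 'd': at 2  → match P0@[31:32]
pos 33 'c': at 5
pos 34 'b': at 6
pos 35 'a': at 7  → match P2@[31:35],P3@[34:35]
pos 36 'b': at 4 (via fail)  → match P1@[35:36]
pos 37 'd': at 2 (via fail)  → match P0@[36:37]
pos 38 'c': at 5
pos 39 'a': at 3 (via fail)
pos 40 'b': at 4  → match P1@[39:40]
pos 41 'a': at 8 (via fail)  → match P3@[40:41]
pos 42 'c': at 0 (via fail)
pos 43 'b': at 1

All matches (sorted): [[2,1],[7,0],[9,3],[10,1],[12,0],[15,2],[15,3],[16,1],[17,0],[20,0],[23,2],[23,3],[24,1],[25,3],[26,1],[27,3],[30,0],[32,0],[35,2],[35,3],[36,1],[37,0],[40,1],[41,3]]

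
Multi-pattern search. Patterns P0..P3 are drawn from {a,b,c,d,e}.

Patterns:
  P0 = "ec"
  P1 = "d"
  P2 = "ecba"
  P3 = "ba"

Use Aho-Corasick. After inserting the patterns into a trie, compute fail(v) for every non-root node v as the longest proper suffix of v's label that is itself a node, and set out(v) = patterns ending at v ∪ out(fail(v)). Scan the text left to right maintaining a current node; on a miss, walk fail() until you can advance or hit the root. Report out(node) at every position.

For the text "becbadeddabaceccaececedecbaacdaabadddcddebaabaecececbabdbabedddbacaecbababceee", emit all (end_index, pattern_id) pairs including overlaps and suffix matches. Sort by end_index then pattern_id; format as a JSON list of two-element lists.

Construct AC machine:
Trie (insert patterns):
  0='ε' goto b→6 d→3 e→1
  1='e' goto c→2
  2='ec' goto b→4  ←P0
  3='d' goto ·  ←P1
  4='ecb' goto a→5
  5='ecba' goto ·  ←P2
  6='b' goto a→7
  7='ba' goto ·  ←P3

BFS fail/out derivation:
  n1('e'): parent n0 fail=0; on 'e' 0 → fail=0;  out ∅∪∅=∅
  n3('d'): parent n0 fail=0; on 'd' 0 → fail=0;  out {1}∪∅={1}
  n6('b'): parent n0 fail=0; on 'b' 0 → fail=0;  out ∅∪∅=∅
  n2('ec'): parent n1 fail=0; on 'c' 0 → fail=0;  out {0}∪∅={0}
  n7('ba'): parent n6 fail=0; on 'a' 0 → fail=0;  out {3}∪∅={3}
  n4('ecb'): parent n2 fail=0; on 'b' 0 → fail=6;  out ∅∪∅=∅
  n5('ecba'): parent n4 fail=6; on 'a' 6 → fail=7;  out {2}∪{3}={2,3}

Run:
pos 0 'b': at 6
pos 1 'e': at 1 ·f
pos 2 'c': at 2  ** P0@[1:2]
pos 3 'b': at 4
pos 4 'a': at 5  ** P2@[1:4],P3@[3:4]
pos 5 'd': at 3 ·f  ** P1@[5:5]
pos 6 'e': at 1 ·f
pos 7 'd': at 3 ·f  ** P1@[7:7]
pos 8 'd': at 3 ·f  ** P1@[8:8]
pos 9 'a': at 0 ·f
pos 10 'b': at 6
pos 11 'a': at 7  ** P3@[10:11]
pos 12 'c': at 0 ·f
pos 13 'e': at 1
pos 14 'c': at 2  ** P0@[13:14]
pos 15 'c': at 0 ·f
pos 16 'a': at 0
pos 17 'e': at 1
pos 18 'c': at 2  ** P0@[17:18]
pos 19 'e': at 1 ·f
pos 20 'c': at 2  ** P0@[19:20]
pos 21 'e': at 1 ·f
pos 22 'd': at 3 ·f  ** P1@[22:22]
pos 23 'e': at 1 ·f
pos 24 'c': at 2  ** P0@[23:24]
pos 25 'b': at 4
pos 26 'a': at 5  ** P2@[23:26],P3@[25:26]
pos 27 'a': at 0 ·f
pos 28 'c': at 0
pos 29 'd': at 3  ** P1@[29:29]
pos 30 'a': at 0 ·f
pos 31 'a': at 0
pos 32 'b': at 6
pos 33 'a': at 7  ** P3@[32:33]
pos 34 'd': at 3 ·f  ** P1@[34:34]
pos 35 'd': at 3 ·f  ** P1@[35:35]
pos 36 'd': at 3 ·f  ** P1@[36:36]
pos 37 'c': at 0 ·f
pos 38 'd': at 3  ** P1@[38:38]
pos 39 'd': at 3 ·f  ** P1@[39:39]
pos 40 'e': at 1 ·f
pos 41 'b': at 6 ·f
pos 42 'a': at 7  ** P3@[41:42]
pos 43 'a': at 0 ·f
pos 44 'b': at 6
pos 45 'a': at 7  ** P3@[44:45]
pos 46 'e': at 1 ·f
pos 47 'c': at 2  ** P0@[46:47]
pos 48 'e': at 1 ·f
pos 49 'c': at 2  ** P0@[48:49]
pos 50 'e': at 1 ·f
pos 51 'c': at 2  ** P0@[50:51]
pos 52 'b': at 4
pos 53 'a': at 5  ** P2@[50:53],P3@[52:53]
pos 54 'b': at 6 ·f
pos 55 'd': at 3 ·f  ** P1@[55:55]
pos 56 'b': at 6 ·f
pos 57 'a': at 7  ** P3@[56:57]
pos 58 'b': at 6 ·f
pos 59 'e': at 1 ·f
pos 60 'd': at 3 ·f  ** P1@[60:60]
pos 61 'd': at 3 ·f  ** P1@[61:61]
pos 62 'd': at 3 ·f  ** P1@[62:62]
pos 63 'b': at 6 ·f
pos 64 'a': at 7  ** P3@[63:64]
pos 65 'c': at 0 ·f
pos 66 'a': at 0
pos 67 'e': at 1
pos 68 'c': at 2  ** P0@[67:68]
pos 69 'b': at 4
pos 70 'a': at 5  ** P2@[67:70],P3@[69:70]
pos 71 'b': at 6 ·f
pos 72 'a': at 7  ** P3@[71:72]
pos 73 'b': at 6 ·f
pos 74 'c': at 0 ·f
pos 75 'e': at 1
pos 76 'e': at 1 ·f
pos 77 'e': at 1 ·f

Matches: [[2,0],[4,2],[4,3],[5,1],[7,1],[8,1],[11,3],[14,0],[18,0],[20,0],[22,1],[24,0],[26,2],[26,3],[29,1],[33,3],[34,1],[35,1],[36,1],[38,1],[39,1],[42,3],[45,3],[47,0],[49,0],[51,0],[53,2],[53,3],[55,1],[57,3],[60,1],[61,1],[62,1],[64,3],[68,0],[70,2],[70,3],[72,3]]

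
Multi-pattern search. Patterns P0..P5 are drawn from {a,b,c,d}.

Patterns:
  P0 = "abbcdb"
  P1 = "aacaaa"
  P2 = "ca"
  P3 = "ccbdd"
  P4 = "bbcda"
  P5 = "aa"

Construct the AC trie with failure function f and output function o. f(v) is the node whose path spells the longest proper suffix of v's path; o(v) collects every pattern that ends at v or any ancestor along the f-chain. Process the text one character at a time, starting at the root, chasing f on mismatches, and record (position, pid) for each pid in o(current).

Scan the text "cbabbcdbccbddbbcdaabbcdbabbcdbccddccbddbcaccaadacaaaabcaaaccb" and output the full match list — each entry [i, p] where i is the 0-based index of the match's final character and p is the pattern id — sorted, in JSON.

Build:
Trie (insert patterns):
  0='ε' goto a→1 b→18 c→12
  1='a' goto a→7 b→2
  2='ab' goto b→3
  3='abb' goto c→4
  4='abbc' goto d→5
  5='abbcd' goto b→6
  6='abbcdb' goto ·  ←P0
  7='aa' goto c→8  ←P5
  8='aac' goto a→9
  9='aaca' goto a→10
  10='aacaa' goto a→11
  11='aacaaa' goto ·  ←P1
  12='c' goto a→13 c→14
  13='ca' goto ·  ←P2
  14='cc' goto b→15
  15='ccb' goto d→16
  16='ccbd' goto d→17
  17='ccbdd' goto ·  ←P3
  18='b' goto b→19
  19='bb' goto c→20
  20='bbc' goto d→21
  21='bbcd' goto a→22
  22='bbcda' goto ·  ←P4

Failure links (BFS by depth):
  n1('a'): parent n0 fail=0; on 'a' 0 → fail=0;  out ∅∪∅=∅
  n12('c'): parent n0 fail=0; on 'c' 0 → fail=0;  out ∅∪∅=∅
  n18('b'): parent n0 fail=0; on 'b' 0 → fail=0;  out ∅∪∅=∅
  n2('ab'): parent n1 fail=0; on 'b' 0 → fail=18;  out ∅∪∅=∅
  n7('aa'): parent n1 fail=0; on 'a' 0 → fail=1;  out {5}∪∅={5}
  n13('ca'): parent n12 fail=0; on 'a' 0 → fail=1;  out {2}∪∅={2}
  n14('cc'): parent n12 fail=0; on 'c' 0 → fail=12;  out ∅∪∅=∅
  n19('bb'): parent n18 fail=0; on 'b' 0 → fail=18;  out ∅∪∅=∅
  n3('abb'): parent n2 fail=18; on 'b' 18 → fail=19;  out ∅∪∅=∅
  n8('aac'): parent n7 fail=1; on 'c' 1→0 → fail=12;  out ∅∪∅=∅
  n15('ccb'): parent n14 fail=12; on 'b' 12→0 → fail=18;  out ∅∪∅=∅
  n20('bbc'): parent n19 fail=18; on 'c' 18→0 → fail=12;  out ∅∪∅=∅
  n4('abbc'): parent n3 fail=19; on 'c' 19 → fail=20;  out ∅∪∅=∅
  n9('aaca'): parent n8 fail=12; on 'a' 12 → fail=13;  out ∅∪{2}={2}
  n16('ccbd'): parent n15 fail=18; on 'd' 18→0 → fail=0;  out ∅∪∅=∅
  n21('bbcd'): parent n20 fail=12; on 'd' 12→0 → fail=0;  out ∅∪∅=∅
  n5('abbcd'): parent n4 fail=20; on 'd' 20 → fail=21;  out ∅∪∅=∅
  n10('aacaa'): parent n9 fail=13; on 'a' 13→1 → fail=7;  out ∅∪{5}={5}
  n17('ccbdd'): parent n16 fail=0; on 'd' 0 → fail=0;  out {3}∪∅={3}
  n22('bbcda'): parent n21 fail=0; on 'a' 0 → fail=1;  out {4}∪∅={4}
  n6('abbcdb'): parent n5 fail=21; on 'b' 21→0 → fail=18;  out {0}∪∅={0}
  n11('aacaaa'): parent n10 fail=7; on 'a' 7→1 → fail=7;  out {1}∪{5}={1,5}

Run:
[0] read 'c'  n0⇒n12
[1] read 'b'  n12⇒n18 ·f
[2] read 'a'  n18⇒n1 ·f
[3] read 'b'  n1⇒n2
[4] read 'b'  n2⇒n3
[5] read 'c'  n3⇒n4
[6] read 'd'  n4⇒n5
[7] read 'b'  n5⇒n6  ** P0@[2:7]
[8] read 'c'  n6⇒n12 ·f
[9] read 'c'  n12⇒n14
[10] read 'b'  n14⇒n15
[11] read 'd'  n15⇒n16
[12] read 'd'  n16⇒n17  ** P3@[8:12]
[13] read 'b'  n17⇒n18 ·f
[14] read 'b'  n18⇒n19
[15] read 'c'  n19⇒n20
[16] read 'd'  n20⇒n21
[17] read 'a'  n21⇒n22  ** P4@[13:17]
[18] read 'a'  n22⇒n7 ·f  ** P5@[17:18]
[19] read 'b'  n7⇒n2 ·f
[20] read 'b'  n2⇒n3
[21] read 'c'  n3⇒n4
[22] read 'd'  n4⇒n5
[23] read 'b'  n5⇒n6  ** P0@[18:23]
[24] read 'a'  n6⇒n1 ·f
[25] read 'b'  n1⇒n2
[26] read 'b'  n2⇒n3
[27] read 'c'  n3⇒n4
[28] read 'd'  n4⇒n5
[29] read 'b'  n5⇒n6  ** P0@[24:29]
[30] read 'c'  n6⇒n12 ·f
[31] read 'c'  n12⇒n14
[32] read 'd'  n14⇒n0 ·f
[33] read 'd'  n0⇒n0
[34] read 'c'  n0⇒n12
[35] read 'c'  n12⇒n14
[36] read 'b'  n14⇒n15
[37] read 'd'  n15⇒n16
[38] read 'd'  n16⇒n17  ** P3@[34:38]
[39] read 'b'  n17⇒n18 ·f
[40] read 'c'  n18⇒n12 ·f
[41] read 'a'  n12⇒n13  ** P2@[40:41]
[42] read 'c'  n13⇒n12 ·f
[43] read 'c'  n12⇒n14
[44] read 'a'  n14⇒n13 ·f  ** P2@[43:44]
[45] read 'a'  n13⇒n7 ·f  ** P5@[44:45]
[46] read 'd'  n7⇒n0 ·f
[47] read 'a'  n0⇒n1
[48] read 'c'  n1⇒n12 ·f
[49] read 'a'  n12⇒n13  ** P2@[48:49]
[50] read 'a'  n13⇒n7 ·f  ** P5@[49:50]
[51] read 'a'  n7⇒n7 ·f  ** P5@[50:51]
[52] read 'a'  n7⇒n7 ·f  ** P5@[51:52]
[53] read 'b'  n7⇒n2 ·f
[54] read 'c'  n2⇒n12 ·f
[55] read 'a'  n12⇒n13  ** P2@[54:55]
[56] read 'a'  n13⇒n7 ·f  ** P5@[55:56]
[57] read 'a'  n7⇒n7 ·f  ** P5@[56:57]
[58] read 'c'  n7⇒n8
[59] read 'c'  n8⇒n14 ·f
[60] read 'b'  n14⇒n15

Matches: [[7,0],[12,3],[17,4],[18,5],[23,0],[29,0],[38,3],[41,2],[44,2],[45,5],[49,2],[50,5],[51,5],[52,5],[55,2],[56,5],[57,5]]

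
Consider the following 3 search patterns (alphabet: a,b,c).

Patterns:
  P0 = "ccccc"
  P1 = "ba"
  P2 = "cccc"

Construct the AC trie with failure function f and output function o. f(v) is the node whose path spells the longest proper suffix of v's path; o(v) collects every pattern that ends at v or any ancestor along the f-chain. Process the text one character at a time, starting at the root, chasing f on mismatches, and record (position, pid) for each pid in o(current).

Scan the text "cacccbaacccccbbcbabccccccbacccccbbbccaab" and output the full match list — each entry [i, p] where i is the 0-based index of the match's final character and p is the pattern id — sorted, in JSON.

Construct AC machine:
Trie nodes:
  0='ε' goto b→6 c→1
  1='c' goto c→2
  2='cc' goto c→3
  3='ccc' goto c→4
  4='cccc' goto c→5  ←P2
  5='ccccc' goto ·  ←P0
  6='b' goto a→7
  7='ba' goto ·  ←P1

Failure links (BFS by depth):
  n1('c'): parent n0 fail=0; on 'c' 0 → fail=0;  out ∅∪∅=∅
  n6('b'): parent n0 fail=0; on 'b' 0 → fail=0;  out ∅∪∅=∅
  n2('cc'): parent n1 fail=0; on 'c' 0 → fail=1;  out ∅∪∅=∅
  n7('ba'): parent n6 fail=0; on 'a' 0 → fail=0;  out {1}∪∅={1}
  n3('ccc'): parent n2 fail=1; on 'c' 1 → fail=2;  out ∅∪∅=∅
  n4('cccc'): parent n3 fail=2; on 'c' 2 → fail=3;  out {2}∪∅={2}
  n5('ccccc'): parent n4 fail=3; on 'c' 3 → fail=4;  out {0}∪{2}={0,2}

Text stream:
[0] read 'c'  n0⇒n1
[1] read 'a'  n1⇒n0 ·f
[2] read 'c'  n0⇒n1
[3] read 'c'  n1⇒n2
[4] read 'c'  n2⇒n3
[5] read 'b'  n3⇒n6 ·f
[6] read 'a'  n6⇒n7  emit P1@[5:6]
[7] read 'a'  n7⇒n0 ·f
[8] read 'c'  n0⇒n1
[9] read 'c'  n1⇒n2
[10] read 'c'  n2⇒n3
[11] read 'c'  n3⇒n4  emit P2@[8:11]
[12] read 'c'  n4⇒n5  emit P0@[8:12],P2@[9:12]
[13] read 'b'  n5⇒n6 ·f
[14] read 'b'  n6⇒n6 ·f
[15] read 'c'  n6⇒n1 ·f
[16] read 'b'  n1⇒n6 ·f
[17] read 'a'  n6⇒n7  emit P1@[16:17]
[18] read 'b'  n7⇒n6 ·f
[19] read 'c'  n6⇒n1 ·f
[20] read 'c'  n1⇒n2
[21] read 'c'  n2⇒n3
[22] read 'c'  n3⇒n4  emit P2@[19:22]
[23] read 'c'  n4⇒n5  emit P0@[19:23],P2@[20:23]
[24] read 'c'  n5⇒n5 ·f  emit P0@[20:24],P2@[21:24]
[25] read 'b'  n5⇒n6 ·f
[26] read 'a'  n6⇒n7  emit P1@[25:26]
[27] read 'c'  n7⇒n1 ·f
[28] read 'c'  n1⇒n2
[29] read 'c'  n2⇒n3
[30] read 'c'  n3⇒n4  emit P2@[27:30]
[31] read 'c'  n4⇒n5  emit P0@[27:31],P2@[28:31]
[32] read 'b'  n5⇒n6 ·f
[33] read 'b'  n6⇒n6 ·f
[34] read 'b'  n6⇒n6 ·f
[35] read 'c'  n6⇒n1 ·f
[36] read 'c'  n1⇒n2
[37] read 'a'  n2⇒n0 ·f
[38] read 'a'  n0⇒n0
[39] read 'b'  n0⇒n6

Result: [[6,1],[11,2],[12,0],[12,2],[17,1],[22,2],[23,0],[23,2],[24,0],[24,2],[26,1],[30,2],[31,0],[31,2]]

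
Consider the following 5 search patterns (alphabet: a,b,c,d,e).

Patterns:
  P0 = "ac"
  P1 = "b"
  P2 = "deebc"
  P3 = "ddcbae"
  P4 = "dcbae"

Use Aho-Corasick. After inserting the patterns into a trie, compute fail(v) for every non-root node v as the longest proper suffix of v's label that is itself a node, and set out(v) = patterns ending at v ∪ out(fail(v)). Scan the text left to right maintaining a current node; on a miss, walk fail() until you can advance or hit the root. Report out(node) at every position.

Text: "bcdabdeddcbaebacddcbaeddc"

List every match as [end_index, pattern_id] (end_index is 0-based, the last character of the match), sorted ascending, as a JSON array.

Construct AC machine:
Trie (insert patterns):
  n0 'ε': a→1 b→3 d→4
  n1 'a': c→2
  n2 'ac': ·  ←P0
  n3 'b': ·  ←P1
  n4 'd': c→14 d→9 e→5
  n5 'de': e→6
  n6 'dee': b→7
  n7 'deeb': c→8
  n8 'deebc': ·  ←P2
  n9 'dd': c→10
  n10 'ddc': b→11
  n11 'ddcb': a→12
  n12 'ddcba': e→13
  n13 'ddcbae': ·  ←P3
  n14 'dc': b→15
  n15 'dcb': a→16
  n16 'dcba': e→17
  n17 'dcbae': ·  ←P4

Failure links (BFS by depth):
  n1('a'): parent n0 fail=0; on 'a' 0 → fail=0;  out ∅∪∅=∅
  n3('b'): parent n0 fail=0; on 'b' 0 → fail=0;  out {1}∪∅={1}
  n4('d'): parent n0 fail=0; on 'd' 0 → fail=0;  out ∅∪∅=∅
  n2('ac'): parent n1 fail=0; on 'c' 0 → fail=0;  out {0}∪∅={0}
  n5('de'): parent n4 fail=0; on 'e' 0 → fail=0;  out ∅∪∅=∅
  n9('dd'): parent n4 fail=0; on 'd' 0 → fail=4;  out ∅∪∅=∅
  n14('dc'): parent n4 fail=0; on 'c' 0 → fail=0;  out ∅∪∅=∅
  n6('dee'): parent n5 fail=0; on 'e' 0 → fail=0;  out ∅∪∅=∅
  n10('ddc'): parent n9 fail=4; on 'c' 4 → fail=14;  out ∅∪∅=∅
  n15('dcb'): parent n14 fail=0; on 'b' 0 → fail=3;  out ∅∪{1}={1}
  n7('deeb'): parent n6 fail=0; on 'b' 0 → fail=3;  out ∅∪{1}={1}
  n11('ddcb'): parent n10 fail=14; on 'b' 14 → fail=15;  out ∅∪{1}={1}
  n16('dcba'): parent n15 fail=3; on 'a' 3→0 → fail=1;  out ∅∪∅=∅
  n8('deebc'): parent n7 fail=3; on 'c' 3→0 → fail=0;  out {2}∪∅={2}
  n12('ddcba'): parent n11 fail=15; on 'a' 15 → fail=16;  out ∅∪∅=∅
  n17('dcbae'): parent n16 fail=1; on 'e' 1→0 → fail=0;  out {4}∪∅={4}
  n13('ddcbae'): parent n12 fail=16; on 'e' 16 → fail=17;  out {3}∪{4}={3,4}

Text stream:
pos 0 'b': at 3  ** P1@[0:0]
pos 1 'c': at 0 (via fail)
pos 2 'd': at 4
pos 3 'a': at 1 (via fail)
pos 4 'b': at 3 (via fail)  ** P1@[4:4]
pos 5 'd': at 4 (via fail)
pos 6 'e': at 5
pos 7 'd': at 4 (via fail)
pos 8 'd': at 9
pos 9 'c': at 10
pos 10 'b': at 11  ** P1@[10:10]
pos 11 'a': at 12
pos 12 'e': at 13  ** P3@[7:12],P4@[8:12]
pos 13 'b': at 3 (via fail)  ** P1@[13:13]
pos 14 'a': at 1 (via fail)
pos 15 'c': at 2  ** P0@[14:15]
pos 16 'd': at 4 (via fail)
pos 17 'd': at 9
pos 18 'c': at 10
pos 19 'b': at 11  ** P1@[19:19]
pos 20 'a': at 12
pos 21 'e': at 13  ** P3@[16:21],P4@[17:21]
pos 22 'd': at 4 (via fail)
pos 23 'd': at 9
pos 24 'c': at 10

Result: [[0,1],[4,1],[10,1],[12,3],[12,4],[13,1],[15,0],[19,1],[21,3],[21,4]]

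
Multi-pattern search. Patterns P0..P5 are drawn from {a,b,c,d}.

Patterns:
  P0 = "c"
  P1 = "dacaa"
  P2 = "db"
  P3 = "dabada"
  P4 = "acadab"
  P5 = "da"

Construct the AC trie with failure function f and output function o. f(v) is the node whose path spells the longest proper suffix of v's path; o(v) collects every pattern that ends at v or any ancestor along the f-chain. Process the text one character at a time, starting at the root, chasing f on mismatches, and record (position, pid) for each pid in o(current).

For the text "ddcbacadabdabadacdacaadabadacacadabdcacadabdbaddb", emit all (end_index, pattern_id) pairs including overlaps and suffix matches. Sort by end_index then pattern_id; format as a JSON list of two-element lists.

Build automaton:
Trie (insert patterns):
  n0 'ε': a→12 c→1 d→2
  n1 'c': ·  [P0 ends]
  n2 'd': a→3 b→7
  n3 'da': b→8 c→4  [P5 ends]
  n4 'dac': a→5
  n5 'daca': a→6
  n6 'dacaa': ·  [P1 ends]
  n7 'db': ·  [P2 ends]
  n8 'dab': a→9
  n9 'daba': d→10
  n10 'dabad': a→11
  n11 'dabada': ·  [P3 ends]
  n12 'a': c→13
  n13 'ac': a→14
  n14 'aca': d→15
  n15 'acad': a→16
  n16 'acada': b→17
  n17 'acadab': ·  [P4 ends]

BFS fail/out derivation:
  fail(1) 'c': from fail(0)=0 chase 'c': 0 ⇒ 0;  out={0}∪out(0)={0}
  fail(2) 'd': from fail(0)=0 chase 'd': 0 ⇒ 0;  out=∅∪out(0)=∅
  fail(12) 'a': from fail(0)=0 chase 'a': 0 ⇒ 0;  out=∅∪out(0)=∅
  fail(3) 'da': from fail(2)=0 chase 'a': 0 ⇒ 12;  out={5}∪out(12)={5}
  fail(7) 'db': from fail(2)=0 chase 'b': 0 ⇒ 0;  out={2}∪out(0)={2}
  fail(13) 'ac': from fail(12)=0 chase 'c': 0 ⇒ 1;  out=∅∪out(1)={0}
  fail(4) 'dac': from fail(3)=12 chase 'c': 12 ⇒ 13;  out=∅∪out(13)={0}
  fail(8) 'dab': from fail(3)=12 chase 'b': 12→0 ⇒ 0;  out=∅∪out(0)=∅
  fail(14) 'aca': from fail(13)=1 chase 'a': 1→0 ⇒ 12;  out=∅∪out(12)=∅
  fail(5) 'daca': from fail(4)=13 chase 'a': 13 ⇒ 14;  out=∅∪out(14)=∅
  fail(9) 'daba': from fail(8)=0 chase 'a': 0 ⇒ 12;  out=∅∪out(12)=∅
  fail(15) 'acad': from fail(14)=12 chase 'd': 12→0 ⇒ 2;  out=∅∪out(2)=∅
  fail(6) 'dacaa': from fail(5)=14 chase 'a': 14→12→0 ⇒ 12;  out={1}∪out(12)={1}
  fail(10) 'dabad': from fail(9)=12 chase 'd': 12→0 ⇒ 2;  out=∅∪out(2)=∅
  fail(16) 'acada': from fail(15)=2 chase 'a': 2 ⇒ 3;  out=∅∪out(3)={5}
  fail(11) 'dabada': from fail(10)=2 chase 'a': 2 ⇒ 3;  out={3}∪out(3)={3,5}
  fail(17) 'acadab': from fail(16)=3 chase 'b': 3 ⇒ 8;  out={4}∪out(8)={4}

Text stream:
pos 0 'd': at 2
pos 1 'd': at 2 ·f
pos 2 'c': at 1 ·f  emit P0@[2:2]
pos 3 'b': at 0 ·f
pos 4 'a': at 12
pos 5 'c': at 13  emit P0@[5:5]
pos 6 'a': at 14
pos 7 'd': at 15
pos 8 'a': at 16  emit P5@[7:8]
pos 9 'b': at 17  emit P4@[4:9]
pos 10 'd': at 2 ·f
pos 11 'a': at 3  emit P5@[10:11]
pos 12 'b': at 8
pos 13 'a': at 9
pos 14 'd': at 10
pos 15 'a': at 11  emit P3@[10:15],P5@[14:15]
pos 16 'c': at 4 ·f  emit P0@[16:16]
pos 17 'd': at 2 ·f
pos 18 'a': at 3  emit P5@[17:18]
pos 19 'c': at 4  emit P0@[19:19]
pos 20 'a': at 5
pos 21 'a': at 6  emit P1@[17:21]
pos 22 'd': at 2 ·f
pos 23 'a': at 3  emit P5@[22:23]
pos 24 'b': at 8
pos 25 'a': at 9
pos 26 'd': at 10
pos 27 'a': at 11  emit P3@[22:27],P5@[26:27]
pos 28 'c': at 4 ·f  emit P0@[28:28]
pos 29 'a': at 5
pos 30 'c': at 13 ·f  emit P0@[30:30]
pos 31 'a': at 14
pos 32 'd': at 15
pos 33 'a': at 16  emit P5@[32:33]
pos 34 'b': at 17  emit P4@[29:34]
pos 35 'd': at 2 ·f
pos 36 'c': at 1 ·f  emit P0@[36:36]
pos 37 'a': at 12 ·f
pos 38 'c': at 13  emit P0@[38:38]
pos 39 'a': at 14
pos 40 'd': at 15
pos 41 'a': at 16  emit P5@[40:41]
pos 42 'b': at 17  emit P4@[37:42]
pos 43 'd': at 2 ·f
pos 44 'b': at 7  emit P2@[43:44]
pos 45 'a': at 12 ·f
pos 46 'd': at 2 ·f
pos 47 'd': at 2 ·f
pos 48 'b': at 7  emit P2@[47:48]

Result: [[2,0],[5,0],[8,5],[9,4],[11,5],[15,3],[15,5],[16,0],[18,5],[19,0],[21,1],[23,5],[27,3],[27,5],[28,0],[30,0],[33,5],[34,4],[36,0],[38,0],[41,5],[42,4],[44,2],[48,2]]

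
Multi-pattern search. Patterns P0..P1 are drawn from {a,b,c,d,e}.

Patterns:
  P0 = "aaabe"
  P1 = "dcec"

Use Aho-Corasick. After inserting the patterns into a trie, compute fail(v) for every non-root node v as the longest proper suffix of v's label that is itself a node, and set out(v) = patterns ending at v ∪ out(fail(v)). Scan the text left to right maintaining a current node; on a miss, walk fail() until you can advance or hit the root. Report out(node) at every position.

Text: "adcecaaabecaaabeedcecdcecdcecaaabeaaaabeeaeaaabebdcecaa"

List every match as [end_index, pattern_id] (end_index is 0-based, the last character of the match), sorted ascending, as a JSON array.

Build:
Trie (insert patterns):
  0='ε' goto a→1 d→6
  1='a' goto a→2
  2='aa' goto a→3
  3='aaa' goto b→4
  4='aaab' goto e→5
  5='aaabe' goto ·  ←P0
  6='d' goto c→7
  7='dc' goto e→8
  8='dce' goto c→9
  9='dcec' goto ·  ←P1

Failure links (BFS by depth):
  n1('a'): parent n0 fail=0; on 'a' 0 → fail=0;  out ∅∪∅=∅
  n6('d'): parent n0 fail=0; on 'd' 0 → fail=0;  out ∅∪∅=∅
  n2('aa'): parent n1 fail=0; on 'a' 0 → fail=1;  out ∅∪∅=∅
  n7('dc'): parent n6 fail=0; on 'c' 0 → fail=0;  out ∅∪∅=∅
  n3('aaa'): parent n2 fail=1; on 'a' 1 → fail=2;  out ∅∪∅=∅
  n8('dce'): parent n7 fail=0; on 'e' 0 → fail=0;  out ∅∪∅=∅
  n4('aaab'): parent n3 fail=2; on 'b' 2→1→0 → fail=0;  out ∅∪∅=∅
  n9('dcec'): parent n8 fail=0; on 'c' 0 → fail=0;  out {1}∪∅={1}
  n5('aaabe'): parent n4 fail=0; on 'e' 0 → fail=0;  out {0}∪∅={0}

Text stream:
pos 0 'a': at 1
pos 1 'd': at 6 (fail-walked)
pos 2 'c': at 7
pos 3 'e': at 8
pos 4 'c': at 9  emit P1@[1:4]
pos 5 'a': at 1 (fail-walked)
pos 6 'a': at 2
pos 7 'a': at 3
pos 8 'b': at 4
pos 9 'e': at 5  emit P0@[5:9]
pos 10 'c': at 0 (fail-walked)
pos 11 'a': at 1
pos 12 'a': at 2
pos 13 'a': at 3
pos 14 'b': at 4
pos 15 'e': at 5  emit P0@[11:15]
pos 16 'e': at 0 (fail-walked)
pos 17 'd': at 6
pos 18 'c': at 7
pos 19 'e': at 8
pos 20 'c': at 9  emit P1@[17:20]
pos 21 'd': at 6 (fail-walked)
pos 22 'c': at 7
pos 23 'e': at 8
pos 24 'c': at 9  emit P1@[21:24]
pos 25 'd': at 6 (fail-walked)
pos 26 'c': at 7
pos 27 'e': at 8
pos 28 'c': at 9  emit P1@[25:28]
pos 29 'a': at 1 (fail-walked)
pos 30 'a': at 2
pos 31 'a': at 3
pos 32 'b': at 4
pos 33 'e': at 5  emit P0@[29:33]
pos 34 'a': at 1 (fail-walked)
pos 35 'a': at 2
pos 36 'a': at 3
pos 37 'a': at 3 (fail-walked)
pos 38 'b': at 4
pos 39 'e': at 5  emit P0@[35:39]
pos 40 'e': at 0 (fail-walked)
pos 41 'a': at 1
pos 42 'e': at 0 (fail-walked)
pos 43 'a': at 1
pos 44 'a': at 2
pos 45 'a': at 3
pos 46 'b': at 4
pos 47 'e': at 5  emit P0@[43:47]
pos 48 'b': at 0 (fail-walked)
pos 49 'd': at 6
pos 50 'c': at 7
pos 51 'e': at 8
pos 52 'c': at 9  emit P1@[49:52]
pos 53 'a': at 1 (fail-walked)
pos 54 'a': at 2

All matches (sorted): [[4,1],[9,0],[15,0],[20,1],[24,1],[28,1],[33,0],[39,0],[47,0],[52,1]]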